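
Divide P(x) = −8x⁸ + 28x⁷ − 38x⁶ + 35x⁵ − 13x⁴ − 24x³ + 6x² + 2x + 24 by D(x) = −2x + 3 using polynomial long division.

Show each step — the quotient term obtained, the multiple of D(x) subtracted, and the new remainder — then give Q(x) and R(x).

Step 1: lead(−8x⁸ + 28x⁷ − 38x⁶ + 35x⁵ − 13x⁴ − 24x³ + 6x² + 2x + 24) ÷ lead(D) = −8x⁸ ÷ −2x = 4x⁷. Subtract (4x⁷)·D = −8x⁸ + 12x⁷. Remainder: 16x⁷ − 38x⁶ + 35x⁵ − 13x⁴ − 24x³ + 6x² + 2x + 24.
Step 2: lead(16x⁷ − 38x⁶ + 35x⁵ − 13x⁴ − 24x³ + 6x² + 2x + 24) ÷ lead(D) = 16x⁷ ÷ −2x = −8x⁶. Subtract (−8x⁶)·D = 16x⁷ − 24x⁶. Remainder: −14x⁶ + 35x⁵ − 13x⁴ − 24x³ + 6x² + 2x + 24.
Step 3: lead(−14x⁶ + 35x⁵ − 13x⁴ − 24x³ + 6x² + 2x + 24) ÷ lead(D) = −14x⁶ ÷ −2x = 7x⁵. Subtract (7x⁵)·D = −14x⁶ + 21x⁵. Remainder: 14x⁵ − 13x⁴ − 24x³ + 6x² + 2x + 24.
Step 4: lead(14x⁵ − 13x⁴ − 24x³ + 6x² + 2x + 24) ÷ lead(D) = 14x⁵ ÷ −2x = −7x⁴. Subtract (−7x⁴)·D = 14x⁵ − 21x⁴. Remainder: 8x⁴ − 24x³ + 6x² + 2x + 24.
Step 5: lead(8x⁴ − 24x³ + 6x² + 2x + 24) ÷ lead(D) = 8x⁴ ÷ −2x = −4x³. Subtract (−4x³)·D = 8x⁴ − 12x³. Remainder: −12x³ + 6x² + 2x + 24.
Step 6: lead(−12x³ + 6x² + 2x + 24) ÷ lead(D) = −12x³ ÷ −2x = 6x². Subtract (6x²)·D = −12x³ + 18x². Remainder: −12x² + 2x + 24.
Step 7: lead(−12x² + 2x + 24) ÷ lead(D) = −12x² ÷ −2x = 6x. Subtract (6x)·D = −12x² + 18x. Remainder: −16x + 24.
Step 8: lead(−16x + 24) ÷ lead(D) = −16x ÷ −2x = 8. Subtract (8)·D = −16x + 24. Remainder: 0.

Q(x) = 4x⁷ − 8x⁶ + 7x⁵ − 7x⁴ − 4x³ + 6x² + 6x + 8; R(x) = 0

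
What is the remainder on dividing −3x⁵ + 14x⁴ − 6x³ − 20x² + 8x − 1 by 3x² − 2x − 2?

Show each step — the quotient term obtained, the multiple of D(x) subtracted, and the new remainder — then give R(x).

Step 1: lead(−3x⁵ + 14x⁴ − 6x³ − 20x² + 8x − 1) ÷ lead(D) = −3x⁵ ÷ 3x² = −x³. Subtract (−x³)·D = −3x⁵ + 2x⁴ + 2x³. Remainder: 12x⁴ − 8x³ − 20x² + 8x − 1.
Step 2: lead(12x⁴ − 8x³ − 20x² + 8x − 1) ÷ lead(D) = 12x⁴ ÷ 3x² = 4x². Subtract (4x²)·D = 12x⁴ − 8x³ − 8x². Remainder: −12x² + 8x − 1.
Step 3: lead(−12x² + 8x − 1) ÷ lead(D) = −12x² ÷ 3x² = −4. Subtract (−4)·D = −12x² + 8x + 8. Remainder: −9.

R(x) = −9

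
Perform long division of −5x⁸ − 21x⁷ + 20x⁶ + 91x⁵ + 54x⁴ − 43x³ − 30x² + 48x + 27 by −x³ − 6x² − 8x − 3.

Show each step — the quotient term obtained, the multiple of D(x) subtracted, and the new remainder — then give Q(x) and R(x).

Q(x) = 5x⁵ − 9x⁴ − 6x³ + 2x² + 9x − 9; R(x) = −6x² + 3x

Step 1: lead(−5x⁸ − 21x⁷ + 20x⁶ + 91x⁵ + 54x⁴ − 43x³ − 30x² + 48x + 27) ÷ lead(D) = −5x⁸ ÷ −x³ = 5x⁵. Subtract (5x⁵)·D = −5x⁸ − 30x⁷ − 40x⁶ − 15x⁵. Remainder: 9x⁷ + 60x⁶ + 106x⁵ + 54x⁴ − 43x³ − 30x² + 48x + 27.
Step 2: lead(9x⁷ + 60x⁶ + 106x⁵ + 54x⁴ − 43x³ − 30x² + 48x + 27) ÷ lead(D) = 9x⁷ ÷ −x³ = −9x⁴. Subtract (−9x⁴)·D = 9x⁷ + 54x⁶ + 72x⁵ + 27x⁴. Remainder: 6x⁶ + 34x⁵ + 27x⁴ − 43x³ − 30x² + 48x + 27.
Step 3: lead(6x⁶ + 34x⁵ + 27x⁴ − 43x³ − 30x² + 48x + 27) ÷ lead(D) = 6x⁶ ÷ −x³ = −6x³. Subtract (−6x³)·D = 6x⁶ + 36x⁵ + 48x⁴ + 18x³. Remainder: −2x⁵ − 21x⁴ − 61x³ − 30x² + 48x + 27.
Step 4: lead(−2x⁵ − 21x⁴ − 61x³ − 30x² + 48x + 27) ÷ lead(D) = −2x⁵ ÷ −x³ = 2x². Subtract (2x²)·D = −2x⁵ − 12x⁴ − 16x³ − 6x². Remainder: −9x⁴ − 45x³ − 24x² + 48x + 27.
Step 5: lead(−9x⁴ − 45x³ − 24x² + 48x + 27) ÷ lead(D) = −9x⁴ ÷ −x³ = 9x. Subtract (9x)·D = −9x⁴ − 54x³ − 72x² − 27x. Remainder: 9x³ + 48x² + 75x + 27.
Step 6: lead(9x³ + 48x² + 75x + 27) ÷ lead(D) = 9x³ ÷ −x³ = −9. Subtract (−9)·D = 9x³ + 54x² + 72x + 27. Remainder: −6x² + 3x.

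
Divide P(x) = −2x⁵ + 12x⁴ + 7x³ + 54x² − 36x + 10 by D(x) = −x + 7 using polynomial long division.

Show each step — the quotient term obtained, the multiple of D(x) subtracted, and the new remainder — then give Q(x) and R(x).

Step 1: lead(−2x⁵ + 12x⁴ + 7x³ + 54x² − 36x + 10) ÷ lead(D) = −2x⁵ ÷ −x = 2x⁴. Subtract (2x⁴)·D = −2x⁵ + 14x⁴. Remainder: −2x⁴ + 7x³ + 54x² − 36x + 10.
Step 2: lead(−2x⁴ + 7x³ + 54x² − 36x + 10) ÷ lead(D) = −2x⁴ ÷ −x = 2x³. Subtract (2x³)·D = −2x⁴ + 14x³. Remainder: −7x³ + 54x² − 36x + 10.
Step 3: lead(−7x³ + 54x² − 36x + 10) ÷ lead(D) = −7x³ ÷ −x = 7x². Subtract (7x²)·D = −7x³ + 49x². Remainder: 5x² − 36x + 10.
Step 4: lead(5x² − 36x + 10) ÷ lead(D) = 5x² ÷ −x = −5x. Subtract (−5x)·D = 5x² − 35x. Remainder: −x + 10.
Step 5: lead(−x + 10) ÷ lead(D) = −x ÷ −x = 1. Subtract (1)·D = −x + 7. Remainder: 3.

Q(x) = 2x⁴ + 2x³ + 7x² − 5x + 1; R(x) = 3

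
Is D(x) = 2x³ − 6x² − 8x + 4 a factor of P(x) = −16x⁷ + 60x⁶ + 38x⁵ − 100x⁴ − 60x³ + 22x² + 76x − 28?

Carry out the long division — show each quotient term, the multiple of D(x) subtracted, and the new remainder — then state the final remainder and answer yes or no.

Step 1: lead(−16x⁷ + 60x⁶ + 38x⁵ − 100x⁴ − 60x³ + 22x² + 76x − 28) ÷ lead(D) = −16x⁷ ÷ 2x³ = −8x⁴. Subtract (−8x⁴)·D = −16x⁷ + 48x⁶ + 64x⁵ − 32x⁴. Remainder: 12x⁶ − 26x⁵ − 68x⁴ − 60x³ + 22x² + 76x − 28.
Step 2: lead(12x⁶ − 26x⁵ − 68x⁴ − 60x³ + 22x² + 76x − 28) ÷ lead(D) = 12x⁶ ÷ 2x³ = 6x³. Subtract (6x³)·D = 12x⁶ − 36x⁵ − 48x⁴ + 24x³. Remainder: 10x⁵ − 20x⁴ − 84x³ + 22x² + 76x − 28.
Step 3: lead(10x⁵ − 20x⁴ − 84x³ + 22x² + 76x − 28) ÷ lead(D) = 10x⁵ ÷ 2x³ = 5x². Subtract (5x²)·D = 10x⁵ − 30x⁴ − 40x³ + 20x². Remainder: 10x⁴ − 44x³ + 2x² + 76x − 28.
Step 4: lead(10x⁴ − 44x³ + 2x² + 76x − 28) ÷ lead(D) = 10x⁴ ÷ 2x³ = 5x. Subtract (5x)·D = 10x⁴ − 30x³ − 40x² + 20x. Remainder: −14x³ + 42x² + 56x − 28.
Step 5: lead(−14x³ + 42x² + 56x − 28) ÷ lead(D) = −14x³ ÷ 2x³ = −7. Subtract (−7)·D = −14x³ + 42x² + 56x − 28. Remainder: 0.

R(x) = 0, so D(x) is a factor of P(x). yes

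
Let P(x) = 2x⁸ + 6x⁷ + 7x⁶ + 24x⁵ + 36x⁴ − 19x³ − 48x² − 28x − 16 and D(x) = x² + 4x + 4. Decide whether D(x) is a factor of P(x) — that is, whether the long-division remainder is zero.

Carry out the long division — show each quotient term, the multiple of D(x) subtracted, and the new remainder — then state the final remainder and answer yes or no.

R(x) = 0, so D(x) is a factor of P(x). yes

Step 1: lead(2x⁸ + 6x⁷ + 7x⁶ + 24x⁵ + 36x⁴ − 19x³ − 48x² − 28x − 16) ÷ lead(D) = 2x⁸ ÷ x² = 2x⁶. Subtract (2x⁶)·D = 2x⁸ + 8x⁷ + 8x⁶. Remainder: −2x⁷ − x⁶ + 24x⁵ + 36x⁴ − 19x³ − 48x² − 28x − 16.
Step 2: lead(−2x⁷ − x⁶ + 24x⁵ + 36x⁴ − 19x³ − 48x² − 28x − 16) ÷ lead(D) = −2x⁷ ÷ x² = −2x⁵. Subtract (−2x⁵)·D = −2x⁷ − 8x⁶ − 8x⁵. Remainder: 7x⁶ + 32x⁵ + 36x⁴ − 19x³ − 48x² − 28x − 16.
Step 3: lead(7x⁶ + 32x⁵ + 36x⁴ − 19x³ − 48x² − 28x − 16) ÷ lead(D) = 7x⁶ ÷ x² = 7x⁴. Subtract (7x⁴)·D = 7x⁶ + 28x⁵ + 28x⁴. Remainder: 4x⁵ + 8x⁴ − 19x³ − 48x² − 28x − 16.
Step 4: lead(4x⁵ + 8x⁴ − 19x³ − 48x² − 28x − 16) ÷ lead(D) = 4x⁵ ÷ x² = 4x³. Subtract (4x³)·D = 4x⁵ + 16x⁴ + 16x³. Remainder: −8x⁴ − 35x³ − 48x² − 28x − 16.
Step 5: lead(−8x⁴ − 35x³ − 48x² − 28x − 16) ÷ lead(D) = −8x⁴ ÷ x² = −8x². Subtract (−8x²)·D = −8x⁴ − 32x³ − 32x². Remainder: −3x³ − 16x² − 28x − 16.
Step 6: lead(−3x³ − 16x² − 28x − 16) ÷ lead(D) = −3x³ ÷ x² = −3x. Subtract (−3x)·D = −3x³ − 12x² − 12x. Remainder: −4x² − 16x − 16.
Step 7: lead(−4x² − 16x − 16) ÷ lead(D) = −4x² ÷ x² = −4. Subtract (−4)·D = −4x² − 16x − 16. Remainder: 0.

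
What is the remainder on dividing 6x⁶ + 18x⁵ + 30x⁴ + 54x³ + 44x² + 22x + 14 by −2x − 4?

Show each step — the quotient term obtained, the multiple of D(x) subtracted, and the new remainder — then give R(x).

R(x) = 2

Step 1: lead(6x⁶ + 18x⁵ + 30x⁴ + 54x³ + 44x² + 22x + 14) ÷ lead(D) = 6x⁶ ÷ −2x = −3x⁵. Subtract (−3x⁵)·D = 6x⁶ + 12x⁵. Remainder: 6x⁵ + 30x⁴ + 54x³ + 44x² + 22x + 14.
Step 2: lead(6x⁵ + 30x⁴ + 54x³ + 44x² + 22x + 14) ÷ lead(D) = 6x⁵ ÷ −2x = −3x⁴. Subtract (−3x⁴)·D = 6x⁵ + 12x⁴. Remainder: 18x⁴ + 54x³ + 44x² + 22x + 14.
Step 3: lead(18x⁴ + 54x³ + 44x² + 22x + 14) ÷ lead(D) = 18x⁴ ÷ −2x = −9x³. Subtract (−9x³)·D = 18x⁴ + 36x³. Remainder: 18x³ + 44x² + 22x + 14.
Step 4: lead(18x³ + 44x² + 22x + 14) ÷ lead(D) = 18x³ ÷ −2x = −9x². Subtract (−9x²)·D = 18x³ + 36x². Remainder: 8x² + 22x + 14.
Step 5: lead(8x² + 22x + 14) ÷ lead(D) = 8x² ÷ −2x = −4x. Subtract (−4x)·D = 8x² + 16x. Remainder: 6x + 14.
Step 6: lead(6x + 14) ÷ lead(D) = 6x ÷ −2x = −3. Subtract (−3)·D = 6x + 12. Remainder: 2.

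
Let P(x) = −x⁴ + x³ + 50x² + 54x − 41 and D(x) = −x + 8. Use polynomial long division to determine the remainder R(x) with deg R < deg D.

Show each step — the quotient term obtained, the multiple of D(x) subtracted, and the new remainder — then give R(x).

Step 1: lead(−x⁴ + x³ + 50x² + 54x − 41) ÷ lead(D) = −x⁴ ÷ −x = x³. Subtract (x³)·D = −x⁴ + 8x³. Remainder: −7x³ + 50x² + 54x − 41.
Step 2: lead(−7x³ + 50x² + 54x − 41) ÷ lead(D) = −7x³ ÷ −x = 7x². Subtract (7x²)·D = −7x³ + 56x². Remainder: −6x² + 54x − 41.
Step 3: lead(−6x² + 54x − 41) ÷ lead(D) = −6x² ÷ −x = 6x. Subtract (6x)·D = −6x² + 48x. Remainder: 6x − 41.
Step 4: lead(6x − 41) ÷ lead(D) = 6x ÷ −x = −6. Subtract (−6)·D = 6x − 48. Remainder: 7.

R(x) = 7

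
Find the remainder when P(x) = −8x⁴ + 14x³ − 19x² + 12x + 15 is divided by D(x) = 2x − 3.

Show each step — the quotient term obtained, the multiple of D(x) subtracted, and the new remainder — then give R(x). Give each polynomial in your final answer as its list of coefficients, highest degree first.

R = [-3]

Step 1: lead(−8x⁴ + 14x³ − 19x² + 12x + 15) ÷ lead(D) = −8x⁴ ÷ 2x = −4x³. Subtract (−4x³)·D = −8x⁴ + 12x³. Remainder: 2x³ − 19x² + 12x + 15.
Step 2: lead(2x³ − 19x² + 12x + 15) ÷ lead(D) = 2x³ ÷ 2x = x². Subtract (x²)·D = 2x³ − 3x². Remainder: −16x² + 12x + 15.
Step 3: lead(−16x² + 12x + 15) ÷ lead(D) = −16x² ÷ 2x = −8x. Subtract (−8x)·D = −16x² + 24x. Remainder: −12x + 15.
Step 4: lead(−12x + 15) ÷ lead(D) = −12x ÷ 2x = −6. Subtract (−6)·D = −12x + 18. Remainder: −3.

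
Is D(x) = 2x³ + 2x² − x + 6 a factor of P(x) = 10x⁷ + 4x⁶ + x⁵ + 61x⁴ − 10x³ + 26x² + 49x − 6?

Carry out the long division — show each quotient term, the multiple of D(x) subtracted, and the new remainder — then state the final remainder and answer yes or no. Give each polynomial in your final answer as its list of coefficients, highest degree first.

R = [0], so D(x) is a factor of P(x). yes

Step 1: lead(10x⁷ + 4x⁶ + x⁵ + 61x⁴ − 10x³ + 26x² + 49x − 6) ÷ lead(D) = 10x⁷ ÷ 2x³ = 5x⁴. Subtract (5x⁴)·D = 10x⁷ + 10x⁶ − 5x⁵ + 30x⁴. Remainder: −6x⁶ + 6x⁵ + 31x⁴ − 10x³ + 26x² + 49x − 6.
Step 2: lead(−6x⁶ + 6x⁵ + 31x⁴ − 10x³ + 26x² + 49x − 6) ÷ lead(D) = −6x⁶ ÷ 2x³ = −3x³. Subtract (−3x³)·D = −6x⁶ − 6x⁵ + 3x⁴ − 18x³. Remainder: 12x⁵ + 28x⁴ + 8x³ + 26x² + 49x − 6.
Step 3: lead(12x⁵ + 28x⁴ + 8x³ + 26x² + 49x − 6) ÷ lead(D) = 12x⁵ ÷ 2x³ = 6x². Subtract (6x²)·D = 12x⁵ + 12x⁴ − 6x³ + 36x². Remainder: 16x⁴ + 14x³ − 10x² + 49x − 6.
Step 4: lead(16x⁴ + 14x³ − 10x² + 49x − 6) ÷ lead(D) = 16x⁴ ÷ 2x³ = 8x. Subtract (8x)·D = 16x⁴ + 16x³ − 8x² + 48x. Remainder: −2x³ − 2x² + x − 6.
Step 5: lead(−2x³ − 2x² + x − 6) ÷ lead(D) = −2x³ ÷ 2x³ = −1. Subtract (−1)·D = −2x³ − 2x² + x − 6. Remainder: 0.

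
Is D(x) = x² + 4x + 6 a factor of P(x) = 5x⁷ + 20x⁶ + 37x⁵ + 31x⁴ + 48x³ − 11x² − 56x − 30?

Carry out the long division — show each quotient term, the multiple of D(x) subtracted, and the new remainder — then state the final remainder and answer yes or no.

R(x) = 0, so D(x) is a factor of P(x). yes

Step 1: lead(5x⁷ + 20x⁶ + 37x⁵ + 31x⁴ + 48x³ − 11x² − 56x − 30) ÷ lead(D) = 5x⁷ ÷ x² = 5x⁵. Subtract (5x⁵)·D = 5x⁷ + 20x⁶ + 30x⁵. Remainder: 7x⁵ + 31x⁴ + 48x³ − 11x² − 56x − 30.
Step 2: lead(7x⁵ + 31x⁴ + 48x³ − 11x² − 56x − 30) ÷ lead(D) = 7x⁵ ÷ x² = 7x³. Subtract (7x³)·D = 7x⁵ + 28x⁴ + 42x³. Remainder: 3x⁴ + 6x³ − 11x² − 56x − 30.
Step 3: lead(3x⁴ + 6x³ − 11x² − 56x − 30) ÷ lead(D) = 3x⁴ ÷ x² = 3x². Subtract (3x²)·D = 3x⁴ + 12x³ + 18x². Remainder: −6x³ − 29x² − 56x − 30.
Step 4: lead(−6x³ − 29x² − 56x − 30) ÷ lead(D) = −6x³ ÷ x² = −6x. Subtract (−6x)·D = −6x³ − 24x² − 36x. Remainder: −5x² − 20x − 30.
Step 5: lead(−5x² − 20x − 30) ÷ lead(D) = −5x² ÷ x² = −5. Subtract (−5)·D = −5x² − 20x − 30. Remainder: 0.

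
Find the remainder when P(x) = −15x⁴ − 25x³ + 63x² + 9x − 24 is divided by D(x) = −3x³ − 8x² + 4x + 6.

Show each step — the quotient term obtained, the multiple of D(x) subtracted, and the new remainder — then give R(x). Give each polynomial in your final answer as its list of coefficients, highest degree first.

R = [3, -1, 6]

Step 1: lead(−15x⁴ − 25x³ + 63x² + 9x − 24) ÷ lead(D) = −15x⁴ ÷ −3x³ = 5x. Subtract (5x)·D = −15x⁴ − 40x³ + 20x² + 30x. Remainder: 15x³ + 43x² − 21x − 24.
Step 2: lead(15x³ + 43x² − 21x − 24) ÷ lead(D) = 15x³ ÷ −3x³ = −5. Subtract (−5)·D = 15x³ + 40x² − 20x − 30. Remainder: 3x² − x + 6.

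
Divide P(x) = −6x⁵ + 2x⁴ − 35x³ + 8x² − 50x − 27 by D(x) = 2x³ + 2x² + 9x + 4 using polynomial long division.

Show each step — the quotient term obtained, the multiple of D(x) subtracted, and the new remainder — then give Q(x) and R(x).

Q(x) = −3x² + 4x − 8; R(x) = 6x + 5

Step 1: lead(−6x⁵ + 2x⁴ − 35x³ + 8x² − 50x − 27) ÷ lead(D) = −6x⁵ ÷ 2x³ = −3x². Subtract (−3x²)·D = −6x⁵ − 6x⁴ − 27x³ − 12x². Remainder: 8x⁴ − 8x³ + 20x² − 50x − 27.
Step 2: lead(8x⁴ − 8x³ + 20x² − 50x − 27) ÷ lead(D) = 8x⁴ ÷ 2x³ = 4x. Subtract (4x)·D = 8x⁴ + 8x³ + 36x² + 16x. Remainder: −16x³ − 16x² − 66x − 27.
Step 3: lead(−16x³ − 16x² − 66x − 27) ÷ lead(D) = −16x³ ÷ 2x³ = −8. Subtract (−8)·D = −16x³ − 16x² − 72x − 32. Remainder: 6x + 5.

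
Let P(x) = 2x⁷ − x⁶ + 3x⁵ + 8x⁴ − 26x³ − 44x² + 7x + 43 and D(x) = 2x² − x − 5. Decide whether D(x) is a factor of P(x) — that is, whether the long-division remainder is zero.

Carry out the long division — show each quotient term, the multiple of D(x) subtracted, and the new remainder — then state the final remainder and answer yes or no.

Step 1: lead(2x⁷ − x⁶ + 3x⁵ + 8x⁴ − 26x³ − 44x² + 7x + 43) ÷ lead(D) = 2x⁷ ÷ 2x² = x⁵. Subtract (x⁵)·D = 2x⁷ − x⁶ − 5x⁵. Remainder: 8x⁵ + 8x⁴ − 26x³ − 44x² + 7x + 43.
Step 2: lead(8x⁵ + 8x⁴ − 26x³ − 44x² + 7x + 43) ÷ lead(D) = 8x⁵ ÷ 2x² = 4x³. Subtract (4x³)·D = 8x⁵ − 4x⁴ − 20x³. Remainder: 12x⁴ − 6x³ − 44x² + 7x + 43.
Step 3: lead(12x⁴ − 6x³ − 44x² + 7x + 43) ÷ lead(D) = 12x⁴ ÷ 2x² = 6x². Subtract (6x²)·D = 12x⁴ − 6x³ − 30x². Remainder: −14x² + 7x + 43.
Step 4: lead(−14x² + 7x + 43) ÷ lead(D) = −14x² ÷ 2x² = −7. Subtract (−7)·D = −14x² + 7x + 35. Remainder: 8.

R(x) = 8, so D(x) is not a factor of P(x). no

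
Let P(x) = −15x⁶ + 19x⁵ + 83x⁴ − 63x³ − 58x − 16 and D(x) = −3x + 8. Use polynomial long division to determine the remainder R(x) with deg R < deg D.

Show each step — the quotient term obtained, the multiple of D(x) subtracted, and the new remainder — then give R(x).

R(x) = 0

Step 1: lead(−15x⁶ + 19x⁵ + 83x⁴ − 63x³ − 58x − 16) ÷ lead(D) = −15x⁶ ÷ −3x = 5x⁵. Subtract (5x⁵)·D = −15x⁶ + 40x⁵. Remainder: −21x⁵ + 83x⁴ − 63x³ − 58x − 16.
Step 2: lead(−21x⁵ + 83x⁴ − 63x³ − 58x − 16) ÷ lead(D) = −21x⁵ ÷ −3x = 7x⁴. Subtract (7x⁴)·D = −21x⁵ + 56x⁴. Remainder: 27x⁴ − 63x³ − 58x − 16.
Step 3: lead(27x⁴ − 63x³ − 58x − 16) ÷ lead(D) = 27x⁴ ÷ −3x = −9x³. Subtract (−9x³)·D = 27x⁴ − 72x³. Remainder: 9x³ − 58x − 16.
Step 4: lead(9x³ − 58x − 16) ÷ lead(D) = 9x³ ÷ −3x = −3x². Subtract (−3x²)·D = 9x³ − 24x². Remainder: 24x² − 58x − 16.
Step 5: lead(24x² − 58x − 16) ÷ lead(D) = 24x² ÷ −3x = −8x. Subtract (−8x)·D = 24x² − 64x. Remainder: 6x − 16.
Step 6: lead(6x − 16) ÷ lead(D) = 6x ÷ −3x = −2. Subtract (−2)·D = 6x − 16. Remainder: 0.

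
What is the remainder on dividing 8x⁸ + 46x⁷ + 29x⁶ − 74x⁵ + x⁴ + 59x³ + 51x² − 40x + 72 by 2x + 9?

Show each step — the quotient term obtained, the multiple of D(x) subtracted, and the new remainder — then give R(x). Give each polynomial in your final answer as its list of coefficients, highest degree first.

Step 1: lead(8x⁸ + 46x⁷ + 29x⁶ − 74x⁵ + x⁴ + 59x³ + 51x² − 40x + 72) ÷ lead(D) = 8x⁸ ÷ 2x = 4x⁷. Subtract (4x⁷)·D = 8x⁸ + 36x⁷. Remainder: 10x⁷ + 29x⁶ − 74x⁵ + x⁴ + 59x³ + 51x² − 40x + 72.
Step 2: lead(10x⁷ + 29x⁶ − 74x⁵ + x⁴ + 59x³ + 51x² − 40x + 72) ÷ lead(D) = 10x⁷ ÷ 2x = 5x⁶. Subtract (5x⁶)·D = 10x⁷ + 45x⁶. Remainder: −16x⁶ − 74x⁵ + x⁴ + 59x³ + 51x² − 40x + 72.
Step 3: lead(−16x⁶ − 74x⁵ + x⁴ + 59x³ + 51x² − 40x + 72) ÷ lead(D) = −16x⁶ ÷ 2x = −8x⁵. Subtract (−8x⁵)·D = −16x⁶ − 72x⁵. Remainder: −2x⁵ + x⁴ + 59x³ + 51x² − 40x + 72.
Step 4: lead(−2x⁵ + x⁴ + 59x³ + 51x² − 40x + 72) ÷ lead(D) = −2x⁵ ÷ 2x = −x⁴. Subtract (−x⁴)·D = −2x⁵ − 9x⁴. Remainder: 10x⁴ + 59x³ + 51x² − 40x + 72.
Step 5: lead(10x⁴ + 59x³ + 51x² − 40x + 72) ÷ lead(D) = 10x⁴ ÷ 2x = 5x³. Subtract (5x³)·D = 10x⁴ + 45x³. Remainder: 14x³ + 51x² − 40x + 72.
Step 6: lead(14x³ + 51x² − 40x + 72) ÷ lead(D) = 14x³ ÷ 2x = 7x². Subtract (7x²)·D = 14x³ + 63x². Remainder: −12x² − 40x + 72.
Step 7: lead(−12x² − 40x + 72) ÷ lead(D) = −12x² ÷ 2x = −6x. Subtract (−6x)·D = −12x² − 54x. Remainder: 14x + 72.
Step 8: lead(14x + 72) ÷ lead(D) = 14x ÷ 2x = 7. Subtract (7)·D = 14x + 63. Remainder: 9.

R = [9]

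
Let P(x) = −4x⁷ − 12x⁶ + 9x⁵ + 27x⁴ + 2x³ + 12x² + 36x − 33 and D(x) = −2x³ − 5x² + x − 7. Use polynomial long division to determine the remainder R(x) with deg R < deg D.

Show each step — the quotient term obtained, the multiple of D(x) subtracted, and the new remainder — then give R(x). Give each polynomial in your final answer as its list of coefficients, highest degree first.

R = [-4, 2]

Step 1: lead(−4x⁷ − 12x⁶ + 9x⁵ + 27x⁴ + 2x³ + 12x² + 36x − 33) ÷ lead(D) = −4x⁷ ÷ −2x³ = 2x⁴. Subtract (2x⁴)·D = −4x⁷ − 10x⁶ + 2x⁵ − 14x⁴. Remainder: −2x⁶ + 7x⁵ + 41x⁴ + 2x³ + 12x² + 36x − 33.
Step 2: lead(−2x⁶ + 7x⁵ + 41x⁴ + 2x³ + 12x² + 36x − 33) ÷ lead(D) = −2x⁶ ÷ −2x³ = x³. Subtract (x³)·D = −2x⁶ − 5x⁵ + x⁴ − 7x³. Remainder: 12x⁵ + 40x⁴ + 9x³ + 12x² + 36x − 33.
Step 3: lead(12x⁵ + 40x⁴ + 9x³ + 12x² + 36x − 33) ÷ lead(D) = 12x⁵ ÷ −2x³ = −6x². Subtract (−6x²)·D = 12x⁵ + 30x⁴ − 6x³ + 42x². Remainder: 10x⁴ + 15x³ − 30x² + 36x − 33.
Step 4: lead(10x⁴ + 15x³ − 30x² + 36x − 33) ÷ lead(D) = 10x⁴ ÷ −2x³ = −5x. Subtract (−5x)·D = 10x⁴ + 25x³ − 5x² + 35x. Remainder: −10x³ − 25x² + x − 33.
Step 5: lead(−10x³ − 25x² + x − 33) ÷ lead(D) = −10x³ ÷ −2x³ = 5. Subtract (5)·D = −10x³ − 25x² + 5x − 35. Remainder: −4x + 2.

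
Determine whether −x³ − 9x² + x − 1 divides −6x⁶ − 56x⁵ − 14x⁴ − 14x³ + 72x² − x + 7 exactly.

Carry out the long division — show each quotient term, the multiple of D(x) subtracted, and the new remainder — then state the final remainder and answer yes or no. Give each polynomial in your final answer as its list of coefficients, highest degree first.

Step 1: lead(−6x⁶ − 56x⁵ − 14x⁴ − 14x³ + 72x² − x + 7) ÷ lead(D) = −6x⁶ ÷ −x³ = 6x³. Subtract (6x³)·D = −6x⁶ − 54x⁵ + 6x⁴ − 6x³. Remainder: −2x⁵ − 20x⁴ − 8x³ + 72x² − x + 7.
Step 2: lead(−2x⁵ − 20x⁴ − 8x³ + 72x² − x + 7) ÷ lead(D) = −2x⁵ ÷ −x³ = 2x². Subtract (2x²)·D = −2x⁵ − 18x⁴ + 2x³ − 2x². Remainder: −2x⁴ − 10x³ + 74x² − x + 7.
Step 3: lead(−2x⁴ − 10x³ + 74x² − x + 7) ÷ lead(D) = −2x⁴ ÷ −x³ = 2x. Subtract (2x)·D = −2x⁴ − 18x³ + 2x² − 2x. Remainder: 8x³ + 72x² + x + 7.
Step 4: lead(8x³ + 72x² + x + 7) ÷ lead(D) = 8x³ ÷ −x³ = −8. Subtract (−8)·D = 8x³ + 72x² − 8x + 8. Remainder: 9x − 1.

R = [9, -1], so D(x) is not a factor of P(x). no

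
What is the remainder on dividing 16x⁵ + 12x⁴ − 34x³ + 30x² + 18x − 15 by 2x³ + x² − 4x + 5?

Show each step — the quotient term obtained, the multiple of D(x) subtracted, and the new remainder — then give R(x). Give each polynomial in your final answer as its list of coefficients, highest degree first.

R = [-5]

Step 1: lead(16x⁵ + 12x⁴ − 34x³ + 30x² + 18x − 15) ÷ lead(D) = 16x⁵ ÷ 2x³ = 8x². Subtract (8x²)·D = 16x⁵ + 8x⁴ − 32x³ + 40x². Remainder: 4x⁴ − 2x³ − 10x² + 18x − 15.
Step 2: lead(4x⁴ − 2x³ − 10x² + 18x − 15) ÷ lead(D) = 4x⁴ ÷ 2x³ = 2x. Subtract (2x)·D = 4x⁴ + 2x³ − 8x² + 10x. Remainder: −4x³ − 2x² + 8x − 15.
Step 3: lead(−4x³ − 2x² + 8x − 15) ÷ lead(D) = −4x³ ÷ 2x³ = −2. Subtract (−2)·D = −4x³ − 2x² + 8x − 10. Remainder: −5.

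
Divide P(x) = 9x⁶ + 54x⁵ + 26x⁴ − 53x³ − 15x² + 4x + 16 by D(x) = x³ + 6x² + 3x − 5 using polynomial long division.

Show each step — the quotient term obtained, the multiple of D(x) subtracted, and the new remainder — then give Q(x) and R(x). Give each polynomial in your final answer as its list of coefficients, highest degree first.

Step 1: lead(9x⁶ + 54x⁵ + 26x⁴ − 53x³ − 15x² + 4x + 16) ÷ lead(D) = 9x⁶ ÷ x³ = 9x³. Subtract (9x³)·D = 9x⁶ + 54x⁵ + 27x⁴ − 45x³. Remainder: −x⁴ − 8x³ − 15x² + 4x + 16.
Step 2: lead(−x⁴ − 8x³ − 15x² + 4x + 16) ÷ lead(D) = −x⁴ ÷ x³ = −x. Subtract (−x)·D = −x⁴ − 6x³ − 3x² + 5x. Remainder: −2x³ − 12x² − x + 16.
Step 3: lead(−2x³ − 12x² − x + 16) ÷ lead(D) = −2x³ ÷ x³ = −2. Subtract (−2)·D = −2x³ − 12x² − 6x + 10. Remainder: 5x + 6.

Q = [9, 0, -1, -2]; R = [5, 6]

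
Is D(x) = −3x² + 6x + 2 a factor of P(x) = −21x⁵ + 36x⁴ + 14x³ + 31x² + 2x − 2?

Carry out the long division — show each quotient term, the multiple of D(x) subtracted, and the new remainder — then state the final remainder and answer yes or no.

Step 1: lead(−21x⁵ + 36x⁴ + 14x³ + 31x² + 2x − 2) ÷ lead(D) = −21x⁵ ÷ −3x² = 7x³. Subtract (7x³)·D = −21x⁵ + 42x⁴ + 14x³. Remainder: −6x⁴ + 31x² + 2x − 2.
Step 2: lead(−6x⁴ + 31x² + 2x − 2) ÷ lead(D) = −6x⁴ ÷ −3x² = 2x². Subtract (2x²)·D = −6x⁴ + 12x³ + 4x². Remainder: −12x³ + 27x² + 2x − 2.
Step 3: lead(−12x³ + 27x² + 2x − 2) ÷ lead(D) = −12x³ ÷ −3x² = 4x. Subtract (4x)·D = −12x³ + 24x² + 8x. Remainder: 3x² − 6x − 2.
Step 4: lead(3x² − 6x − 2) ÷ lead(D) = 3x² ÷ −3x² = −1. Subtract (−1)·D = 3x² − 6x − 2. Remainder: 0.

R(x) = 0, so D(x) is a factor of P(x). yes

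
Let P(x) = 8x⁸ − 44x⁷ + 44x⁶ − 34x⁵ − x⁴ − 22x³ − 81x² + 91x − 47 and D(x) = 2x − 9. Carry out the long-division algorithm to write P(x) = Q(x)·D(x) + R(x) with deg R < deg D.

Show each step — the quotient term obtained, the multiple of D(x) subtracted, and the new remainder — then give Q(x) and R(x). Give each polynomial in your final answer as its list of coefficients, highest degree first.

Q = [4, -4, 4, 1, 4, 7, -9, 5]; R = [-2]

Step 1: lead(8x⁸ − 44x⁷ + 44x⁶ − 34x⁵ − x⁴ − 22x³ − 81x² + 91x − 47) ÷ lead(D) = 8x⁸ ÷ 2x = 4x⁷. Subtract (4x⁷)·D = 8x⁸ − 36x⁷. Remainder: −8x⁷ + 44x⁶ − 34x⁵ − x⁴ − 22x³ − 81x² + 91x − 47.
Step 2: lead(−8x⁷ + 44x⁶ − 34x⁵ − x⁴ − 22x³ − 81x² + 91x − 47) ÷ lead(D) = −8x⁷ ÷ 2x = −4x⁶. Subtract (−4x⁶)·D = −8x⁷ + 36x⁶. Remainder: 8x⁶ − 34x⁵ − x⁴ − 22x³ − 81x² + 91x − 47.
Step 3: lead(8x⁶ − 34x⁵ − x⁴ − 22x³ − 81x² + 91x − 47) ÷ lead(D) = 8x⁶ ÷ 2x = 4x⁵. Subtract (4x⁵)·D = 8x⁶ − 36x⁵. Remainder: 2x⁵ − x⁴ − 22x³ − 81x² + 91x − 47.
Step 4: lead(2x⁵ − x⁴ − 22x³ − 81x² + 91x − 47) ÷ lead(D) = 2x⁵ ÷ 2x = x⁴. Subtract (x⁴)·D = 2x⁵ − 9x⁴. Remainder: 8x⁴ − 22x³ − 81x² + 91x − 47.
Step 5: lead(8x⁴ − 22x³ − 81x² + 91x − 47) ÷ lead(D) = 8x⁴ ÷ 2x = 4x³. Subtract (4x³)·D = 8x⁴ − 36x³. Remainder: 14x³ − 81x² + 91x − 47.
Step 6: lead(14x³ − 81x² + 91x − 47) ÷ lead(D) = 14x³ ÷ 2x = 7x². Subtract (7x²)·D = 14x³ − 63x². Remainder: −18x² + 91x − 47.
Step 7: lead(−18x² + 91x − 47) ÷ lead(D) = −18x² ÷ 2x = −9x. Subtract (−9x)·D = −18x² + 81x. Remainder: 10x − 47.
Step 8: lead(10x − 47) ÷ lead(D) = 10x ÷ 2x = 5. Subtract (5)·D = 10x − 45. Remainder: −2.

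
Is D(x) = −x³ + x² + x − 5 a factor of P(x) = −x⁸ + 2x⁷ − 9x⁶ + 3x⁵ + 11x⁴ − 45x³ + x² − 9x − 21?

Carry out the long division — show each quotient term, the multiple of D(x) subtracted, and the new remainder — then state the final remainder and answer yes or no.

R(x) = −5x² + 3x − 6, so D(x) is not a factor of P(x). no

Step 1: lead(−x⁸ + 2x⁷ − 9x⁶ + 3x⁵ + 11x⁴ − 45x³ + x² − 9x − 21) ÷ lead(D) = −x⁸ ÷ −x³ = x⁵. Subtract (x⁵)·D = −x⁸ + x⁷ + x⁶ − 5x⁵. Remainder: x⁷ − 10x⁶ + 8x⁵ + 11x⁴ − 45x³ + x² − 9x − 21.
Step 2: lead(x⁷ − 10x⁶ + 8x⁵ + 11x⁴ − 45x³ + x² − 9x − 21) ÷ lead(D) = x⁷ ÷ −x³ = −x⁴. Subtract (−x⁴)·D = x⁷ − x⁶ − x⁵ + 5x⁴. Remainder: −9x⁶ + 9x⁵ + 6x⁴ − 45x³ + x² − 9x − 21.
Step 3: lead(−9x⁶ + 9x⁵ + 6x⁴ − 45x³ + x² − 9x − 21) ÷ lead(D) = −9x⁶ ÷ −x³ = 9x³. Subtract (9x³)·D = −9x⁶ + 9x⁵ + 9x⁴ − 45x³. Remainder: −3x⁴ + x² − 9x − 21.
Step 4: lead(−3x⁴ + x² − 9x − 21) ÷ lead(D) = −3x⁴ ÷ −x³ = 3x. Subtract (3x)·D = −3x⁴ + 3x³ + 3x² − 15x. Remainder: −3x³ − 2x² + 6x − 21.
Step 5: lead(−3x³ − 2x² + 6x − 21) ÷ lead(D) = −3x³ ÷ −x³ = 3. Subtract (3)·D = −3x³ + 3x² + 3x − 15. Remainder: −5x² + 3x − 6.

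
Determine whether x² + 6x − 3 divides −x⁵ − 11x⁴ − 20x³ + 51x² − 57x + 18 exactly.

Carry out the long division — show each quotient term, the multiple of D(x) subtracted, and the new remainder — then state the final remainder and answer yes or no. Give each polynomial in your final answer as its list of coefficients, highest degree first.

Step 1: lead(−x⁵ − 11x⁴ − 20x³ + 51x² − 57x + 18) ÷ lead(D) = −x⁵ ÷ x² = −x³. Subtract (−x³)·D = −x⁵ − 6x⁴ + 3x³. Remainder: −5x⁴ − 23x³ + 51x² − 57x + 18.
Step 2: lead(−5x⁴ − 23x³ + 51x² − 57x + 18) ÷ lead(D) = −5x⁴ ÷ x² = −5x². Subtract (−5x²)·D = −5x⁴ − 30x³ + 15x². Remainder: 7x³ + 36x² − 57x + 18.
Step 3: lead(7x³ + 36x² − 57x + 18) ÷ lead(D) = 7x³ ÷ x² = 7x. Subtract (7x)·D = 7x³ + 42x² − 21x. Remainder: −6x² − 36x + 18.
Step 4: lead(−6x² − 36x + 18) ÷ lead(D) = −6x² ÷ x² = −6. Subtract (−6)·D = −6x² − 36x + 18. Remainder: 0.

R = [0], so D(x) is a factor of P(x). yes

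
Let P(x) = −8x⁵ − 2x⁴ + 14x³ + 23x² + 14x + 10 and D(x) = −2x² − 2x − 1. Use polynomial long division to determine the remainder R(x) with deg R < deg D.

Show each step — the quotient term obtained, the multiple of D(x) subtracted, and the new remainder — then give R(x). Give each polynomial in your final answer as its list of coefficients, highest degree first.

Step 1: lead(−8x⁵ − 2x⁴ + 14x³ + 23x² + 14x + 10) ÷ lead(D) = −8x⁵ ÷ −2x² = 4x³. Subtract (4x³)·D = −8x⁵ − 8x⁴ − 4x³. Remainder: 6x⁴ + 18x³ + 23x² + 14x + 10.
Step 2: lead(6x⁴ + 18x³ + 23x² + 14x + 10) ÷ lead(D) = 6x⁴ ÷ −2x² = −3x². Subtract (−3x²)·D = 6x⁴ + 6x³ + 3x². Remainder: 12x³ + 20x² + 14x + 10.
Step 3: lead(12x³ + 20x² + 14x + 10) ÷ lead(D) = 12x³ ÷ −2x² = −6x. Subtract (−6x)·D = 12x³ + 12x² + 6x. Remainder: 8x² + 8x + 10.
Step 4: lead(8x² + 8x + 10) ÷ lead(D) = 8x² ÷ −2x² = −4. Subtract (−4)·D = 8x² + 8x + 4. Remainder: 6.

R = [6]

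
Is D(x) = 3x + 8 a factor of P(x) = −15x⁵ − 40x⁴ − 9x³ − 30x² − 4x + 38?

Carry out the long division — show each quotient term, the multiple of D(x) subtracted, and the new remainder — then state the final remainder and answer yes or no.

R(x) = 6, so D(x) is not a factor of P(x). no

Step 1: lead(−15x⁵ − 40x⁴ − 9x³ − 30x² − 4x + 38) ÷ lead(D) = −15x⁵ ÷ 3x = −5x⁴. Subtract (−5x⁴)·D = −15x⁵ − 40x⁴. Remainder: −9x³ − 30x² − 4x + 38.
Step 2: lead(−9x³ − 30x² − 4x + 38) ÷ lead(D) = −9x³ ÷ 3x = −3x². Subtract (−3x²)·D = −9x³ − 24x². Remainder: −6x² − 4x + 38.
Step 3: lead(−6x² − 4x + 38) ÷ lead(D) = −6x² ÷ 3x = −2x. Subtract (−2x)·D = −6x² − 16x. Remainder: 12x + 38.
Step 4: lead(12x + 38) ÷ lead(D) = 12x ÷ 3x = 4. Subtract (4)·D = 12x + 32. Remainder: 6.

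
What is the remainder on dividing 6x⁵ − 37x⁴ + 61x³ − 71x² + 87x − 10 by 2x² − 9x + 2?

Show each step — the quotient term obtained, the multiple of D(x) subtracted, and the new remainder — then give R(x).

R(x) = 5x + 6

Step 1: lead(6x⁵ − 37x⁴ + 61x³ − 71x² + 87x − 10) ÷ lead(D) = 6x⁵ ÷ 2x² = 3x³. Subtract (3x³)·D = 6x⁵ − 27x⁴ + 6x³. Remainder: −10x⁴ + 55x³ − 71x² + 87x − 10.
Step 2: lead(−10x⁴ + 55x³ − 71x² + 87x − 10) ÷ lead(D) = −10x⁴ ÷ 2x² = −5x². Subtract (−5x²)·D = −10x⁴ + 45x³ − 10x². Remainder: 10x³ − 61x² + 87x − 10.
Step 3: lead(10x³ − 61x² + 87x − 10) ÷ lead(D) = 10x³ ÷ 2x² = 5x. Subtract (5x)·D = 10x³ − 45x² + 10x. Remainder: −16x² + 77x − 10.
Step 4: lead(−16x² + 77x − 10) ÷ lead(D) = −16x² ÷ 2x² = −8. Subtract (−8)·D = −16x² + 72x − 16. Remainder: 5x + 6.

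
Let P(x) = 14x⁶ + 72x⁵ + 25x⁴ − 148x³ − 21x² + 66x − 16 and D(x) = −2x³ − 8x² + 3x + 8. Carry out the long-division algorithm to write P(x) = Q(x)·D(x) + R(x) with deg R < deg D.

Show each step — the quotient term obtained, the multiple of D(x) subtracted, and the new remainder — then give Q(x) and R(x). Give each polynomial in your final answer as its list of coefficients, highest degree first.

Q = [-7, -8, 9, -2]; R = [0]

Step 1: lead(14x⁶ + 72x⁵ + 25x⁴ − 148x³ − 21x² + 66x − 16) ÷ lead(D) = 14x⁶ ÷ −2x³ = −7x³. Subtract (−7x³)·D = 14x⁶ + 56x⁵ − 21x⁴ − 56x³. Remainder: 16x⁵ + 46x⁴ − 92x³ − 21x² + 66x − 16.
Step 2: lead(16x⁵ + 46x⁴ − 92x³ − 21x² + 66x − 16) ÷ lead(D) = 16x⁵ ÷ −2x³ = −8x². Subtract (−8x²)·D = 16x⁵ + 64x⁴ − 24x³ − 64x². Remainder: −18x⁴ − 68x³ + 43x² + 66x − 16.
Step 3: lead(−18x⁴ − 68x³ + 43x² + 66x − 16) ÷ lead(D) = −18x⁴ ÷ −2x³ = 9x. Subtract (9x)·D = −18x⁴ − 72x³ + 27x² + 72x. Remainder: 4x³ + 16x² − 6x − 16.
Step 4: lead(4x³ + 16x² − 6x − 16) ÷ lead(D) = 4x³ ÷ −2x³ = −2. Subtract (−2)·D = 4x³ + 16x² − 6x − 16. Remainder: 0.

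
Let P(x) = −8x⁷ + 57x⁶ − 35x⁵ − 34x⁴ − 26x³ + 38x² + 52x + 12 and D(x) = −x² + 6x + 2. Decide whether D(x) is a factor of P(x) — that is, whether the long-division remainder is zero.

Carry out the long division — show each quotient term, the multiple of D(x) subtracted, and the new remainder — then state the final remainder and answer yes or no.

R(x) = 0, so D(x) is a factor of P(x). yes

Step 1: lead(−8x⁷ + 57x⁶ − 35x⁵ − 34x⁴ − 26x³ + 38x² + 52x + 12) ÷ lead(D) = −8x⁷ ÷ −x² = 8x⁵. Subtract (8x⁵)·D = −8x⁷ + 48x⁶ + 16x⁵. Remainder: 9x⁶ − 51x⁵ − 34x⁴ − 26x³ + 38x² + 52x + 12.
Step 2: lead(9x⁶ − 51x⁵ − 34x⁴ − 26x³ + 38x² + 52x + 12) ÷ lead(D) = 9x⁶ ÷ −x² = −9x⁴. Subtract (−9x⁴)·D = 9x⁶ − 54x⁵ − 18x⁴. Remainder: 3x⁵ − 16x⁴ − 26x³ + 38x² + 52x + 12.
Step 3: lead(3x⁵ − 16x⁴ − 26x³ + 38x² + 52x + 12) ÷ lead(D) = 3x⁵ ÷ −x² = −3x³. Subtract (−3x³)·D = 3x⁵ − 18x⁴ − 6x³. Remainder: 2x⁴ − 20x³ + 38x² + 52x + 12.
Step 4: lead(2x⁴ − 20x³ + 38x² + 52x + 12) ÷ lead(D) = 2x⁴ ÷ −x² = −2x². Subtract (−2x²)·D = 2x⁴ − 12x³ − 4x². Remainder: −8x³ + 42x² + 52x + 12.
Step 5: lead(−8x³ + 42x² + 52x + 12) ÷ lead(D) = −8x³ ÷ −x² = 8x. Subtract (8x)·D = −8x³ + 48x² + 16x. Remainder: −6x² + 36x + 12.
Step 6: lead(−6x² + 36x + 12) ÷ lead(D) = −6x² ÷ −x² = 6. Subtract (6)·D = −6x² + 36x + 12. Remainder: 0.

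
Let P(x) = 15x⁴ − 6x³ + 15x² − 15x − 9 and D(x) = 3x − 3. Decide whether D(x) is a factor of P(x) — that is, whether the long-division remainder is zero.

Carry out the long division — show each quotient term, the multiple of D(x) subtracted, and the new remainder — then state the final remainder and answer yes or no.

R(x) = 0, so D(x) is a factor of P(x). yes

Step 1: lead(15x⁴ − 6x³ + 15x² − 15x − 9) ÷ lead(D) = 15x⁴ ÷ 3x = 5x³. Subtract (5x³)·D = 15x⁴ − 15x³. Remainder: 9x³ + 15x² − 15x − 9.
Step 2: lead(9x³ + 15x² − 15x − 9) ÷ lead(D) = 9x³ ÷ 3x = 3x². Subtract (3x²)·D = 9x³ − 9x². Remainder: 24x² − 15x − 9.
Step 3: lead(24x² − 15x − 9) ÷ lead(D) = 24x² ÷ 3x = 8x. Subtract (8x)·D = 24x² − 24x. Remainder: 9x − 9.
Step 4: lead(9x − 9) ÷ lead(D) = 9x ÷ 3x = 3. Subtract (3)·D = 9x − 9. Remainder: 0.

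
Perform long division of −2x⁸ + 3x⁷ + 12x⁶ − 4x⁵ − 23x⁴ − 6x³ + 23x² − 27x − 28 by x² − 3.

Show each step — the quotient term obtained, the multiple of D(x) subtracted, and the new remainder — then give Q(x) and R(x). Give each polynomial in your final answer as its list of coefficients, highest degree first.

Q = [-2, 3, 6, 5, -5, 9, 8]; R = [-4]

Step 1: lead(−2x⁸ + 3x⁷ + 12x⁶ − 4x⁵ − 23x⁴ − 6x³ + 23x² − 27x − 28) ÷ lead(D) = −2x⁸ ÷ x² = −2x⁶. Subtract (−2x⁶)·D = −2x⁸ + 6x⁶. Remainder: 3x⁷ + 6x⁶ − 4x⁵ − 23x⁴ − 6x³ + 23x² − 27x − 28.
Step 2: lead(3x⁷ + 6x⁶ − 4x⁵ − 23x⁴ − 6x³ + 23x² − 27x − 28) ÷ lead(D) = 3x⁷ ÷ x² = 3x⁵. Subtract (3x⁵)·D = 3x⁷ − 9x⁵. Remainder: 6x⁶ + 5x⁵ − 23x⁴ − 6x³ + 23x² − 27x − 28.
Step 3: lead(6x⁶ + 5x⁵ − 23x⁴ − 6x³ + 23x² − 27x − 28) ÷ lead(D) = 6x⁶ ÷ x² = 6x⁴. Subtract (6x⁴)·D = 6x⁶ − 18x⁴. Remainder: 5x⁵ − 5x⁴ − 6x³ + 23x² − 27x − 28.
Step 4: lead(5x⁵ − 5x⁴ − 6x³ + 23x² − 27x − 28) ÷ lead(D) = 5x⁵ ÷ x² = 5x³. Subtract (5x³)·D = 5x⁵ − 15x³. Remainder: −5x⁴ + 9x³ + 23x² − 27x − 28.
Step 5: lead(−5x⁴ + 9x³ + 23x² − 27x − 28) ÷ lead(D) = −5x⁴ ÷ x² = −5x². Subtract (−5x²)·D = −5x⁴ + 15x². Remainder: 9x³ + 8x² − 27x − 28.
Step 6: lead(9x³ + 8x² − 27x − 28) ÷ lead(D) = 9x³ ÷ x² = 9x. Subtract (9x)·D = 9x³ − 27x. Remainder: 8x² − 28.
Step 7: lead(8x² − 28) ÷ lead(D) = 8x² ÷ x² = 8. Subtract (8)·D = 8x² − 24. Remainder: −4.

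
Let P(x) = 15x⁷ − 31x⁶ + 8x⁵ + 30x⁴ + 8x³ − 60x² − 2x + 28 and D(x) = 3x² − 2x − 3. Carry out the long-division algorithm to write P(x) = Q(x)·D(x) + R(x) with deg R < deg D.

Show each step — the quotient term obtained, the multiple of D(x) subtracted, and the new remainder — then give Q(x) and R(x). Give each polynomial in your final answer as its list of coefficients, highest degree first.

Q = [5, -7, 3, 5, 9, -9]; R = [7, 1]

Step 1: lead(15x⁷ − 31x⁶ + 8x⁵ + 30x⁴ + 8x³ − 60x² − 2x + 28) ÷ lead(D) = 15x⁷ ÷ 3x² = 5x⁵. Subtract (5x⁵)·D = 15x⁷ − 10x⁶ − 15x⁵. Remainder: −21x⁶ + 23x⁵ + 30x⁴ + 8x³ − 60x² − 2x + 28.
Step 2: lead(−21x⁶ + 23x⁵ + 30x⁴ + 8x³ − 60x² − 2x + 28) ÷ lead(D) = −21x⁶ ÷ 3x² = −7x⁴. Subtract (−7x⁴)·D = −21x⁶ + 14x⁵ + 21x⁴. Remainder: 9x⁵ + 9x⁴ + 8x³ − 60x² − 2x + 28.
Step 3: lead(9x⁵ + 9x⁴ + 8x³ − 60x² − 2x + 28) ÷ lead(D) = 9x⁵ ÷ 3x² = 3x³. Subtract (3x³)·D = 9x⁵ − 6x⁴ − 9x³. Remainder: 15x⁴ + 17x³ − 60x² − 2x + 28.
Step 4: lead(15x⁴ + 17x³ − 60x² − 2x + 28) ÷ lead(D) = 15x⁴ ÷ 3x² = 5x². Subtract (5x²)·D = 15x⁴ − 10x³ − 15x². Remainder: 27x³ − 45x² − 2x + 28.
Step 5: lead(27x³ − 45x² − 2x + 28) ÷ lead(D) = 27x³ ÷ 3x² = 9x. Subtract (9x)·D = 27x³ − 18x² − 27x. Remainder: −27x² + 25x + 28.
Step 6: lead(−27x² + 25x + 28) ÷ lead(D) = −27x² ÷ 3x² = −9. Subtract (−9)·D = −27x² + 18x + 27. Remainder: 7x + 1.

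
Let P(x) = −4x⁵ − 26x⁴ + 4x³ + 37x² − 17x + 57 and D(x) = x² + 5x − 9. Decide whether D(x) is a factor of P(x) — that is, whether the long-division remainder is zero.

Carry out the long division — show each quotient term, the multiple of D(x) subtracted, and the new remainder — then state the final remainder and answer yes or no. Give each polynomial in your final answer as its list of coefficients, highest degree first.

Step 1: lead(−4x⁵ − 26x⁴ + 4x³ + 37x² − 17x + 57) ÷ lead(D) = −4x⁵ ÷ x² = −4x³. Subtract (−4x³)·D = −4x⁵ − 20x⁴ + 36x³. Remainder: −6x⁴ − 32x³ + 37x² − 17x + 57.
Step 2: lead(−6x⁴ − 32x³ + 37x² − 17x + 57) ÷ lead(D) = −6x⁴ ÷ x² = −6x². Subtract (−6x²)·D = −6x⁴ − 30x³ + 54x². Remainder: −2x³ − 17x² − 17x + 57.
Step 3: lead(−2x³ − 17x² − 17x + 57) ÷ lead(D) = −2x³ ÷ x² = −2x. Subtract (−2x)·D = −2x³ − 10x² + 18x. Remainder: −7x² − 35x + 57.
Step 4: lead(−7x² − 35x + 57) ÷ lead(D) = −7x² ÷ x² = −7. Subtract (−7)·D = −7x² − 35x + 63. Remainder: −6.

R = [-6], so D(x) is not a factor of P(x). no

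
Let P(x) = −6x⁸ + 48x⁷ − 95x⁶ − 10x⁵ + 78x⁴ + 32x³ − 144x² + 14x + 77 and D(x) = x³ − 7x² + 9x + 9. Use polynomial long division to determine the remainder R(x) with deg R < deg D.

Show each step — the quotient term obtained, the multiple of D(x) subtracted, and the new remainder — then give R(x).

R(x) = −7x² − 4x + 5

Step 1: lead(−6x⁸ + 48x⁷ − 95x⁶ − 10x⁵ + 78x⁴ + 32x³ − 144x² + 14x + 77) ÷ lead(D) = −6x⁸ ÷ x³ = −6x⁵. Subtract (−6x⁵)·D = −6x⁸ + 42x⁷ − 54x⁶ − 54x⁵. Remainder: 6x⁷ − 41x⁶ + 44x⁵ + 78x⁴ + 32x³ − 144x² + 14x + 77.
Step 2: lead(6x⁷ − 41x⁶ + 44x⁵ + 78x⁴ + 32x³ − 144x² + 14x + 77) ÷ lead(D) = 6x⁷ ÷ x³ = 6x⁴. Subtract (6x⁴)·D = 6x⁷ − 42x⁶ + 54x⁵ + 54x⁴. Remainder: x⁶ − 10x⁵ + 24x⁴ + 32x³ − 144x² + 14x + 77.
Step 3: lead(x⁶ − 10x⁵ + 24x⁴ + 32x³ − 144x² + 14x + 77) ÷ lead(D) = x⁶ ÷ x³ = x³. Subtract (x³)·D = x⁶ − 7x⁵ + 9x⁴ + 9x³. Remainder: −3x⁵ + 15x⁴ + 23x³ − 144x² + 14x + 77.
Step 4: lead(−3x⁵ + 15x⁴ + 23x³ − 144x² + 14x + 77) ÷ lead(D) = −3x⁵ ÷ x³ = −3x². Subtract (−3x²)·D = −3x⁵ + 21x⁴ − 27x³ − 27x². Remainder: −6x⁴ + 50x³ − 117x² + 14x + 77.
Step 5: lead(−6x⁴ + 50x³ − 117x² + 14x + 77) ÷ lead(D) = −6x⁴ ÷ x³ = −6x. Subtract (−6x)·D = −6x⁴ + 42x³ − 54x² − 54x. Remainder: 8x³ − 63x² + 68x + 77.
Step 6: lead(8x³ − 63x² + 68x + 77) ÷ lead(D) = 8x³ ÷ x³ = 8. Subtract (8)·D = 8x³ − 56x² + 72x + 72. Remainder: −7x² − 4x + 5.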